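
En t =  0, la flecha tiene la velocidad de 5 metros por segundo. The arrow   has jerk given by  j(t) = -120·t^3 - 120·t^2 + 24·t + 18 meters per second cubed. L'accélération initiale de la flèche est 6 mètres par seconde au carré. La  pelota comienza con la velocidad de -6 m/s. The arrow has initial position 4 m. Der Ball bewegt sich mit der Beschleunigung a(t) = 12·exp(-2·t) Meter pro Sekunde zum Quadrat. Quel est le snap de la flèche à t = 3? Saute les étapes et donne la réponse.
Le snap à t = 3 est s = -3936.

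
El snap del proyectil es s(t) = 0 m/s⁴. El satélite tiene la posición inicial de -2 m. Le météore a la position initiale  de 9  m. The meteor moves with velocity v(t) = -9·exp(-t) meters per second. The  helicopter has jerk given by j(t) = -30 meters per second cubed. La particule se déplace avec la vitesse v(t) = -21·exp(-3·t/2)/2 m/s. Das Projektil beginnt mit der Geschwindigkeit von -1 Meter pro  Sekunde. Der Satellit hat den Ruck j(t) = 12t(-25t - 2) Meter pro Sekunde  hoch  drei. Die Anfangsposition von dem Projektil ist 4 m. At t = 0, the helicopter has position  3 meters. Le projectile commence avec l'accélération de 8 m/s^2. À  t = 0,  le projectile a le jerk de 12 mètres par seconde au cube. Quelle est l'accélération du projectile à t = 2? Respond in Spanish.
Partiendo del snap s(t) = 0, tomamos 2 antiderivadas. La integral del snap es la sacudida. Usando j(0) = 12, obtenemos j(t) = 12. La antiderivada de la sacudida es la aceleración. Usando a(0) = 8, obtenemos a(t) = 12·t + 8. De la ecuación de la aceleración a(t) = 12·t + 8, sustituimos t = 2 para obtener a = 32.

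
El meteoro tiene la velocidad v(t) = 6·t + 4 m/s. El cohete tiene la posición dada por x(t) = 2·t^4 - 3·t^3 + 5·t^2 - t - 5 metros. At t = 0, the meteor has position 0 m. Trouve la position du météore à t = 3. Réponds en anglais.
To find the answer, we compute 1 antiderivative of v(t) = 6·t + 4. The integral of velocity is position. Using x(0) = 0, we get x(t) = 3·t^2 + 4·t. We have position x(t) = 3·t^2 + 4·t. Substituting t = 3: x(3) = 39.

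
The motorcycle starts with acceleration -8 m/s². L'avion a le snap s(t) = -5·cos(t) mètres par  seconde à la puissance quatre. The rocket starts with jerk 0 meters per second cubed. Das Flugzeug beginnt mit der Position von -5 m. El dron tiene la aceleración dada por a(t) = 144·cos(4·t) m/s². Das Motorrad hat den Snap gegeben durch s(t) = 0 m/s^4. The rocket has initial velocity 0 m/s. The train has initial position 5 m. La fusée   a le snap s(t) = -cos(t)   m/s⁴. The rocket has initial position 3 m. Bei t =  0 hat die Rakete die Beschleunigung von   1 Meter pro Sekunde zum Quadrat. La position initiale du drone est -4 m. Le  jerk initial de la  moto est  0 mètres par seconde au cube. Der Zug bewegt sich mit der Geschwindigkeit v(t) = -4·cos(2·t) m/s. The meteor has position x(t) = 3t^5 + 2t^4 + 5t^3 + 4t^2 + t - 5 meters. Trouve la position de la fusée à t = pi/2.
Nous devons intégrer notre équation du snap s(t) = -cos(t) 4 fois. En prenant ∫s(t)dt et en appliquant j(0) = 0, nous trouvons j(t) = -sin(t). L'intégrale du jerk, avec a(0) = 1, donne l'accélération: a(t) = cos(t). La primitive de l'accélération, avec v(0) = 0, donne la vitesse: v(t) = sin(t). En prenant ∫v(t)dt et en appliquant x(0) = 3, nous trouvons x(t) = 4 - cos(t). De l'équation de la position x(t) = 4 - cos(t), nous substituons t = pi/2 pour obtenir x = 4.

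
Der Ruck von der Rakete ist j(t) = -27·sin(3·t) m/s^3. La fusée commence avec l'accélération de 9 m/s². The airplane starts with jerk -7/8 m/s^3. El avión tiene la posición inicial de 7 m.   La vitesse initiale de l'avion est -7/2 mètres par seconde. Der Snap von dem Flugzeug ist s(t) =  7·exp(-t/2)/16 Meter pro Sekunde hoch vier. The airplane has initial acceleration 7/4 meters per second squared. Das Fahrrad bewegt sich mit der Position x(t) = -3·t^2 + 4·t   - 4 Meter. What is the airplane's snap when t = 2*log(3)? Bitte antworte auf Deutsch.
Aus der Gleichung für den Snap s(t) = 7·exp(-t/2)/16, setzen wir t = 2*log(3) ein und erhalten s = 7/48.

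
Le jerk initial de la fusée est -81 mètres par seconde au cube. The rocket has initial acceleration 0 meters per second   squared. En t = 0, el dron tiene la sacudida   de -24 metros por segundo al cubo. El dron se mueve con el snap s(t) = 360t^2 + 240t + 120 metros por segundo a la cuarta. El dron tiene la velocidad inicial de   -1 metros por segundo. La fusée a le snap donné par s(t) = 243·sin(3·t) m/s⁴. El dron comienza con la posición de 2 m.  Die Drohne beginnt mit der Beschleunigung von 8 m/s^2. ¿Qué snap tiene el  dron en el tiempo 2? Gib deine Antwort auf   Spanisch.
De la ecuación del snap s(t) = 360·t^2 + 240·t + 120, sustituimos t = 2 para obtener s = 2040.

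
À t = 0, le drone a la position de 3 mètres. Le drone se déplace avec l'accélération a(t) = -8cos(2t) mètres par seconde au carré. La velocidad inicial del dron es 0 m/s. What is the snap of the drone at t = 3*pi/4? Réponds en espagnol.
Debemos derivar nuestra ecuación de la aceleración a(t) = -8·cos(2·t) 2 veces. La derivada de la aceleración da la sacudida: j(t) = 16·sin(2·t). La derivada de la sacudida da el snap: s(t) = 32·cos(2·t). De la ecuación del snap s(t) = 32·cos(2·t), sustituimos t = 3*pi/4 para obtener s = 0.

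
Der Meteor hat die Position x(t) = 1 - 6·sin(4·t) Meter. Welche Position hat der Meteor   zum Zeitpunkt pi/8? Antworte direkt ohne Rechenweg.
x(pi/8) = -5.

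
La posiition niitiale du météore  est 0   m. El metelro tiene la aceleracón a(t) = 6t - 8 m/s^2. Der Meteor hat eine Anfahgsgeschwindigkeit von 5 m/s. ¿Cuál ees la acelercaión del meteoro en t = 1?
De la ecuación de la aceleración a(t) = 6·t - 8, sustituimos t = 1 para obtener a = -2.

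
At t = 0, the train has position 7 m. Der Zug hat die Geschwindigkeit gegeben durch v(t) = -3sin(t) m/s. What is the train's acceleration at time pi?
We must differentiate our velocity equation v(t) = -3·sin(t) 1 time. Taking d/dt of v(t), we find a(t) = -3·cos(t). We have acceleration a(t) = -3·cos(t). Substituting t = pi: a(pi) = 3.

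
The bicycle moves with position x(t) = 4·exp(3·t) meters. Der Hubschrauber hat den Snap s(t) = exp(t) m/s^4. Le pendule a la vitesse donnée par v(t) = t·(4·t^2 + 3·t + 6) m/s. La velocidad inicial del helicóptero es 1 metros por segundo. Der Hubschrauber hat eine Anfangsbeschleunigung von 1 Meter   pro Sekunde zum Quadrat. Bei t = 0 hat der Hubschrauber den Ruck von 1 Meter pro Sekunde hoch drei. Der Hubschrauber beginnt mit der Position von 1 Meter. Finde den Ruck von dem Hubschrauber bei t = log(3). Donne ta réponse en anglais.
We need to integrate our snap equation s(t) = exp(t) 1 time. The integral of snap, with j(0) = 1, gives jerk: j(t) = exp(t). We have jerk j(t) = exp(t). Substituting t = log(3): j(log(3)) = 3.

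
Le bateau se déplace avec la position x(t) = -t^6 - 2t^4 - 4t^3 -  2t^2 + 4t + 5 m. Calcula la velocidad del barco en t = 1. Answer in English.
To solve this, we need to take 1 derivative of our position equation x(t) = -t^6 - 2·t^4 - 4·t^3 - 2·t^2 + 4·t + 5. The derivative of position gives velocity: v(t) = -6·t^5 - 8·t^3 - 12·t^2 - 4·t + 4. We have velocity v(t) = -6·t^5 - 8·t^3 - 12·t^2 - 4·t + 4. Substituting t = 1: v(1) = -26.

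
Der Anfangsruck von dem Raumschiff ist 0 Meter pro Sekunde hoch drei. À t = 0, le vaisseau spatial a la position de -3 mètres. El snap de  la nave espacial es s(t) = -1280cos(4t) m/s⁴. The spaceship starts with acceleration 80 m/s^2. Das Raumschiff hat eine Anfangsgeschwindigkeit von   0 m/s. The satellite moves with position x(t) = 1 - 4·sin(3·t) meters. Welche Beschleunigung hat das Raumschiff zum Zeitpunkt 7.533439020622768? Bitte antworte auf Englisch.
We need to integrate our snap equation s(t) = -1280·cos(4·t) 2 times. The integral of snap, with j(0) = 0, gives jerk: j(t) = -320·sin(4·t). Finding the antiderivative of j(t) and using a(0) = 80: a(t) = 80·cos(4·t). Using a(t) = 80·cos(4·t) and substituting t = 7.533439020622768, we find a = 22.7708165710601.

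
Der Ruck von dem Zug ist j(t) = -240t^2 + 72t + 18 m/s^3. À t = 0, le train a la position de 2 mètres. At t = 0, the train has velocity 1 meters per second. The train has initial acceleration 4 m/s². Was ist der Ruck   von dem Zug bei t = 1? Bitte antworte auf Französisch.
En utilisant j(t) = -240·t^2 + 72·t + 18 et en substituant t = 1, nous trouvons j = -150.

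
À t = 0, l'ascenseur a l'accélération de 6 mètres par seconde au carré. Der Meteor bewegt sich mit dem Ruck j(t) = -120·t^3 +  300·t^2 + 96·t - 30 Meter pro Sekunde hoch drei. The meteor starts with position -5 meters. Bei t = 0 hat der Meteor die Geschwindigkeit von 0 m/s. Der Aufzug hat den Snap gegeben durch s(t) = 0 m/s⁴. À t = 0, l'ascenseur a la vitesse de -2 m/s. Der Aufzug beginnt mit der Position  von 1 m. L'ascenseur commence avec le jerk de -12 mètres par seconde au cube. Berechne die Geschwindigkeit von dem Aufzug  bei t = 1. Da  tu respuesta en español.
Necesitamos integrar nuestra ecuación del snap s(t) = 0 3 veces. Tomando ∫s(t)dt y aplicando j(0) = -12, encontramos j(t) = -12. La integral de la sacudida, con a(0) = 6, da la aceleración: a(t) = 6 - 12·t. Tomando ∫a(t)dt y aplicando v(0) = -2, encontramos v(t) = -6·t^2 + 6·t - 2. Usando v(t) = -6·t^2 + 6·t - 2 y sustituyendo t = 1, encontramos v = -2.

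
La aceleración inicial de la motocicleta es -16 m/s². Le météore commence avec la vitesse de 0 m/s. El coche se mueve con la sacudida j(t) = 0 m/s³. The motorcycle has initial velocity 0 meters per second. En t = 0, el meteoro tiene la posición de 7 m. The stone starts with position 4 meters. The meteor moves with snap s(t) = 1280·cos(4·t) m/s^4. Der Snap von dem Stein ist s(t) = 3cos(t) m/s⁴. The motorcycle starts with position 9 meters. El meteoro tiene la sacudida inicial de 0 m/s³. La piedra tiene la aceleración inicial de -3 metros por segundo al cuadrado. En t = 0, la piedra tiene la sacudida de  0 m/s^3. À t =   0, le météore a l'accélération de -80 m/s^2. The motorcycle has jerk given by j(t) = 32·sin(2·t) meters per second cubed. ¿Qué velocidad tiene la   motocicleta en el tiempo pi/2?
Para resolver esto, necesitamos tomar 2 antiderivadas de nuestra ecuación de la sacudida j(t) = 32·sin(2·t). Integrando la sacudida y usando la condición inicial a(0) = -16, obtenemos a(t) = -16·cos(2·t). Integrando la aceleración y usando la condición inicial v(0) = 0, obtenemos v(t) = -8·sin(2·t). De la ecuación de la velocidad v(t) = -8·sin(2·t), sustituimos t = pi/2 para obtener v = 0.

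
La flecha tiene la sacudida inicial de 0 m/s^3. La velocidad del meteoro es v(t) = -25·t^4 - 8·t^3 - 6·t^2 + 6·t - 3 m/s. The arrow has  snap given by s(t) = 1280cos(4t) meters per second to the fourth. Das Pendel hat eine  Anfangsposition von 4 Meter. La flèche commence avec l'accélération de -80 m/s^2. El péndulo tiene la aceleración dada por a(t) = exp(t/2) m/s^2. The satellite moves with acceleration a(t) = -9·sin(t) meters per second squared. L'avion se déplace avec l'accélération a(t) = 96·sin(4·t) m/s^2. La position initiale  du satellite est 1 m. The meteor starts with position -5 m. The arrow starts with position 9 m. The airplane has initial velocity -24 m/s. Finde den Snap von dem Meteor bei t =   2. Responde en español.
Debemos derivar nuestra ecuación de la velocidad v(t) = -25·t^4 - 8·t^3 - 6·t^2 + 6·t - 3 3 veces. La derivada de la velocidad da la aceleración: a(t) = -100·t^3 - 24·t^2 - 12·t + 6. La derivada de la aceleración da la sacudida: j(t) = -300·t^2 - 48·t - 12. La derivada de la sacudida da el snap: s(t) = -600·t - 48. Usando s(t) = -600·t - 48 y sustituyendo t = 2, encontramos s = -1248.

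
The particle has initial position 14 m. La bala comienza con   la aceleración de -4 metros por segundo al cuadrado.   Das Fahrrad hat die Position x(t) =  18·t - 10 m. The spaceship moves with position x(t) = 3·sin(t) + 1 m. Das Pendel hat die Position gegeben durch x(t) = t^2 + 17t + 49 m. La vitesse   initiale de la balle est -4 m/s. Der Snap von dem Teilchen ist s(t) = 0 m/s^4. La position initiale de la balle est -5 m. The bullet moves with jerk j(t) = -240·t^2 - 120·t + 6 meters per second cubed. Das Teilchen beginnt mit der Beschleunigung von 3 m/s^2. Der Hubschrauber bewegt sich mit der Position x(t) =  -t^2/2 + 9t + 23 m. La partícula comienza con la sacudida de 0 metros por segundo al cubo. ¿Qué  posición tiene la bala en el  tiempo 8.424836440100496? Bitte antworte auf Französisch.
Nous devons intégrer notre équation du jerk j(t) = -240·t^2 - 120·t + 6 3 fois. En intégrant le jerk et en utilisant la condition initiale a(0) = -4, nous obtenons a(t) = -80·t^3 - 60·t^2 + 6·t - 4. La primitive de l'accélération est la vitesse. En utilisant v(0) = -4, nous obtenons v(t) = -20·t^4 - 20·t^3 + 3·t^2 - 4·t - 4. En intégrant la vitesse et en utilisant la condition initiale x(0) = -5, nous obtenons x(t) = -4·t^5 - 5·t^4 + t^3 - 2·t^2 - 4·t - 5. De l'équation de la position x(t) = -4·t^5 - 5·t^4 + t^3 - 2·t^2 - 4·t - 5, nous substituons t = 8.424836440100496 pour obtenir x = -194544.482670484.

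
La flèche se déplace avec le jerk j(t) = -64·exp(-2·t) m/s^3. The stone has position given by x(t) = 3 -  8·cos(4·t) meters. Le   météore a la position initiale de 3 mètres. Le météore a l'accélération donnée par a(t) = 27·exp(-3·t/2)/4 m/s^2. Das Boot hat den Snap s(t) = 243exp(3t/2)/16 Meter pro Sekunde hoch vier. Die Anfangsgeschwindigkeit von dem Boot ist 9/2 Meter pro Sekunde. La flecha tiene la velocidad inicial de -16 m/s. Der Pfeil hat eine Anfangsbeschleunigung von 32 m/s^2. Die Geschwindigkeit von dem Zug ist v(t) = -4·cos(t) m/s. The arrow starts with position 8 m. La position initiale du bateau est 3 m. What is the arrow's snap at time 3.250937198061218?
Starting from jerk j(t) = -64·exp(-2·t), we take 1 derivative. The derivative of jerk gives snap: s(t) = 128·exp(-2·t). From the given snap equation s(t) = 128·exp(-2·t), we substitute t = 3.250937198061218 to get s = 0.192079845349985.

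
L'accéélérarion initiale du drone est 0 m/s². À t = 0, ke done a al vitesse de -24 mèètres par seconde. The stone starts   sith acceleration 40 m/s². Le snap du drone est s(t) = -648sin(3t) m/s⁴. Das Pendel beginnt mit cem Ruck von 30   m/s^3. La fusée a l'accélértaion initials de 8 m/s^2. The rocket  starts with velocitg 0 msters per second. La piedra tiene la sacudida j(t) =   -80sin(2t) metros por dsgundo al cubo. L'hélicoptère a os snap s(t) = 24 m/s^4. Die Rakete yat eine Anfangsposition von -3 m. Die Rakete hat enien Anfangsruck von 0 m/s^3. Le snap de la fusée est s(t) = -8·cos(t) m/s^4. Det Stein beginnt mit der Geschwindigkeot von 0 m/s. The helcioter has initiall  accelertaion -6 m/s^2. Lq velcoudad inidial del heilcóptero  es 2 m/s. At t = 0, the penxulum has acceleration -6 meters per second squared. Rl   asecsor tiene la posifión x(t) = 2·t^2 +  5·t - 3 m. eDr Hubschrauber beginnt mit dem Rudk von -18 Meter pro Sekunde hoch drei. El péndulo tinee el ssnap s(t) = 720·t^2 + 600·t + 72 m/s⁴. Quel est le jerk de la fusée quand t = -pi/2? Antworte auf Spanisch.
Partiendo del snap s(t) = -8·cos(t), tomamos 1 antiderivada. Tomando ∫s(t)dt y aplicando j(0) = 0, encontramos j(t) = -8·sin(t). Tenemos la sacudida j(t) = -8·sin(t). Sustituyendo t = -pi/2: j(-pi/2) = 8.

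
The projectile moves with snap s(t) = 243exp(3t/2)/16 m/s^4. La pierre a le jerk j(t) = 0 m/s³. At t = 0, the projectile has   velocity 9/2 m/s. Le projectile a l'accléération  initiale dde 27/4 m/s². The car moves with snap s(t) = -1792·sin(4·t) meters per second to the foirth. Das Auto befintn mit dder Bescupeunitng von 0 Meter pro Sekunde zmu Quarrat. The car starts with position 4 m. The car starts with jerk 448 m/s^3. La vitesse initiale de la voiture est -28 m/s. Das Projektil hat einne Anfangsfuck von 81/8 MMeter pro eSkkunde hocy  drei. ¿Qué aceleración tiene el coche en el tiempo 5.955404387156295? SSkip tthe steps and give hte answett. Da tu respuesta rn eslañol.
En t = 5.955404387156295, a = -108.245097242277.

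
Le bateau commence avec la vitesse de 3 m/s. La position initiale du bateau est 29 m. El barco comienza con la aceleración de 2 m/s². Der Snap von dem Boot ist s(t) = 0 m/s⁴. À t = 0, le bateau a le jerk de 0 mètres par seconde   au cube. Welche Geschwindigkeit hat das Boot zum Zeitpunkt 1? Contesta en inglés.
To solve this, we need to take 3 integrals of our snap equation s(t) = 0. Integrating snap and using the initial condition j(0) = 0, we get j(t) = 0. Taking ∫j(t)dt and applying a(0) = 2, we find a(t) = 2. Finding the integral of a(t) and using v(0) = 3: v(t) = 2·t + 3. From the given velocity equation v(t) = 2·t + 3, we substitute t = 1 to get v = 5.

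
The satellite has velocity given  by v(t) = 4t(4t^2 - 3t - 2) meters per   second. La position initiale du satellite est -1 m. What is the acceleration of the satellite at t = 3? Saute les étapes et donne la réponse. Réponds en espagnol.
a(3) = 352.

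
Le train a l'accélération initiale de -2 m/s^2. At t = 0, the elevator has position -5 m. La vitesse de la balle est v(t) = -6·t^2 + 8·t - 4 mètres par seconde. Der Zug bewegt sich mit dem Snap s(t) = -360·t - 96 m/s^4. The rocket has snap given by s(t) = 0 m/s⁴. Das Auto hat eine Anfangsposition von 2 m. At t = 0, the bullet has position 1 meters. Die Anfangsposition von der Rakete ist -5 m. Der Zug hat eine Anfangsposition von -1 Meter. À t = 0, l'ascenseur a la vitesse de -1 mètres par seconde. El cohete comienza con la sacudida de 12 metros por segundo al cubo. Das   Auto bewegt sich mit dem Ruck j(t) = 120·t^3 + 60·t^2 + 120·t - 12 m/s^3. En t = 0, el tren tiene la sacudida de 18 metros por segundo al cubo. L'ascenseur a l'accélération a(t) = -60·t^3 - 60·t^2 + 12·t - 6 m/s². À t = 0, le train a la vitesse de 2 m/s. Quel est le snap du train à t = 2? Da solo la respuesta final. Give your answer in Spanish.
s(2) = -816.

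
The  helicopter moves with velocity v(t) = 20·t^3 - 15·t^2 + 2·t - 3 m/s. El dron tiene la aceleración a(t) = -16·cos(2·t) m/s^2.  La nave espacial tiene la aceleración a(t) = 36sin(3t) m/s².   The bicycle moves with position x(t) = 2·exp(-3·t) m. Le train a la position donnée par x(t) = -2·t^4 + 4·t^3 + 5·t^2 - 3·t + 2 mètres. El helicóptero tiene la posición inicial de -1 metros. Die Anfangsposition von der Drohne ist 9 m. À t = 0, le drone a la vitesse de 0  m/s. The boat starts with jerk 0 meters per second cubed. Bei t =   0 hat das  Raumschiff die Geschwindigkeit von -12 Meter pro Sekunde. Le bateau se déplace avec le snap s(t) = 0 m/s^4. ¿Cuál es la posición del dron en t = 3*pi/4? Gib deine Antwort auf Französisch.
En partant de l'accélération a(t) = -16·cos(2·t), nous prenons 2 intégrales. La primitive de l'accélération est la vitesse. En utilisant v(0) = 0, nous obtenons v(t) = -8·sin(2·t). L'intégrale de la vitesse est la position. En utilisant x(0) = 9, nous obtenons x(t) = 4·cos(2·t) + 5. En utilisant x(t) = 4·cos(2·t) + 5 et en substituant t = 3*pi/4, nous trouvons x = 5.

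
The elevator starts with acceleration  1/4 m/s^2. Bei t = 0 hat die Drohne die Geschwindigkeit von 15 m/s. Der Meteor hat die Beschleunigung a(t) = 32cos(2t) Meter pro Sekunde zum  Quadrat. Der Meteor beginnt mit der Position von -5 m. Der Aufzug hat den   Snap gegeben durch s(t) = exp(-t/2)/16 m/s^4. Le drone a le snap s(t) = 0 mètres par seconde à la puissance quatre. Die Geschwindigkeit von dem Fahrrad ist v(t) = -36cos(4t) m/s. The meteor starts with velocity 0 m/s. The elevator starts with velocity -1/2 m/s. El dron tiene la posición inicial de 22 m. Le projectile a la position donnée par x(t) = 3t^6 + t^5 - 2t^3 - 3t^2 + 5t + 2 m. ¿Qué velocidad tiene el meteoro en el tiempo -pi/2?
Debemos encontrar la antiderivada de nuestra ecuación de la aceleración a(t) = 32·cos(2·t) 1 vez. La integral de la aceleración, con v(0) = 0, da la velocidad: v(t) = 16·sin(2·t). Usando v(t) = 16·sin(2·t) y sustituyendo t = -pi/2, encontramos v = 0.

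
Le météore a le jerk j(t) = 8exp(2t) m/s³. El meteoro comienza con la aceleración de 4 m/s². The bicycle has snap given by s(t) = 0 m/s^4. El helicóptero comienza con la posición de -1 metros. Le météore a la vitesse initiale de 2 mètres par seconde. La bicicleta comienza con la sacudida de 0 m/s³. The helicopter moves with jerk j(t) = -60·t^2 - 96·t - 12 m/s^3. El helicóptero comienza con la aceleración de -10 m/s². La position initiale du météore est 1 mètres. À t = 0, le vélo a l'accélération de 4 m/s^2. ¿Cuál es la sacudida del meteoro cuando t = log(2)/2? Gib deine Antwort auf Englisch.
We have jerk j(t) = 8·exp(2·t). Substituting t = log(2)/2: j(log(2)/2) = 16.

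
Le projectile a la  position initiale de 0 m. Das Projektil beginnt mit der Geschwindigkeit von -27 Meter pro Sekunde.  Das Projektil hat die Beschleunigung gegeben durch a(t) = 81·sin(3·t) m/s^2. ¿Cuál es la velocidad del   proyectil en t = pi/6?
Debemos encontrar la integral de nuestra ecuación de la aceleración a(t) = 81·sin(3·t) 1 vez. Tomando ∫a(t)dt y aplicando v(0) = -27, encontramos v(t) = -27·cos(3·t). Tenemos la velocidad v(t) = -27·cos(3·t). Sustituyendo t = pi/6: v(pi/6) = 0.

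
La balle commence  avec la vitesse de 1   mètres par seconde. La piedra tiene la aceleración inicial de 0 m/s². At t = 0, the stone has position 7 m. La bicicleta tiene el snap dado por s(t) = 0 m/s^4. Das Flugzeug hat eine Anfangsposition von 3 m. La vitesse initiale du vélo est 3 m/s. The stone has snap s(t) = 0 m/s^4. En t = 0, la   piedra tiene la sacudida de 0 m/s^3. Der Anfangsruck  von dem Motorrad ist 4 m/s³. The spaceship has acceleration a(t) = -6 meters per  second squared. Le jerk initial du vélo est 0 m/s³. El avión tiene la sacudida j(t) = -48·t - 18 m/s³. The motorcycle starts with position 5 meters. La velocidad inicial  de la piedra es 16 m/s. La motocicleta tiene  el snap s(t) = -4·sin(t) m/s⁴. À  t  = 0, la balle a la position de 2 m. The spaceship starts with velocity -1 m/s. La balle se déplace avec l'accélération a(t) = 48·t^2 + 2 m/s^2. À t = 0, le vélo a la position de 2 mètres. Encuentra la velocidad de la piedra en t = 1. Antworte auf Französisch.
Pour résoudre ceci, nous devons prendre 3 primitives de notre équation du snap s(t) = 0. En intégrant le snap et en utilisant la condition initiale j(0) = 0, nous obtenons j(t) = 0. L'intégrale du jerk est l'accélération. En utilisant a(0) = 0, nous obtenons a(t) = 0. En prenant ∫a(t)dt et en appliquant v(0) = 16, nous trouvons v(t) = 16. De l'équation de la vitesse v(t) = 16, nous substituons t = 1 pour obtenir v = 16.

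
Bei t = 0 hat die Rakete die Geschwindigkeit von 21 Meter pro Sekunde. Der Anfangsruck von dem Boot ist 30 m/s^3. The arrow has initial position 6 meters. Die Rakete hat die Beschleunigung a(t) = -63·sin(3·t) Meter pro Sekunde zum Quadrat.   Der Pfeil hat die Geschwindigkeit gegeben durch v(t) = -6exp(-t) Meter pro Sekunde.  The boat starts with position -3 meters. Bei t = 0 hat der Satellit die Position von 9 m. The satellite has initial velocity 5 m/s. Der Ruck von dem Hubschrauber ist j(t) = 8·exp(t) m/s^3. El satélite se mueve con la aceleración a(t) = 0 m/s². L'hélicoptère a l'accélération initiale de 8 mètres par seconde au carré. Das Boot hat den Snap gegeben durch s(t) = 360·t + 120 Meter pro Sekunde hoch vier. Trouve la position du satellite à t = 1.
Nous devons trouver l'intégrale de notre équation de l'accélération a(t) = 0 2 fois. En intégrant l'accélération et en utilisant la condition initiale v(0) = 5, nous obtenons v(t) = 5. L'intégrale de la vitesse est la position. En utilisant x(0) = 9, nous obtenons x(t) = 5·t + 9. De l'équation de la position x(t) = 5·t + 9, nous substituons t = 1 pour obtenir x = 14.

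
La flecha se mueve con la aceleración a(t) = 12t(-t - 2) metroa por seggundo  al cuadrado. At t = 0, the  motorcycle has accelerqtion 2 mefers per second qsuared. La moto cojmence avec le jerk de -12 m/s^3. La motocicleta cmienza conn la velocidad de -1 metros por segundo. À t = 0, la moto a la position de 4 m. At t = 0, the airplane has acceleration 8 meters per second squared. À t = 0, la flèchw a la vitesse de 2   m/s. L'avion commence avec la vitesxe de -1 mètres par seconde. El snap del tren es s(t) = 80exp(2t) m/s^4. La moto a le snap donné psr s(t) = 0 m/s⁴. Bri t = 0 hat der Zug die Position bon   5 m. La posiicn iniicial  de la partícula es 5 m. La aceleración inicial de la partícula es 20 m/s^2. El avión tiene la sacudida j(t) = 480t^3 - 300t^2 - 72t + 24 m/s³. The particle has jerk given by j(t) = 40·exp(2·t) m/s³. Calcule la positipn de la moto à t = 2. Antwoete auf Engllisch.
We must find the integral of our snap equation s(t) = 0 4 times. Taking ∫s(t)dt and applying j(0) = -12, we find j(t) = -12. The integral of jerk is acceleration. Using a(0) = 2, we get a(t) = 2 - 12·t. The antiderivative of acceleration, with v(0) = -1, gives velocity: v(t) = -6·t^2 + 2·t - 1. The integral of velocity, with x(0) = 4, gives position: x(t) = -2·t^3 + t^2 - t + 4. Using x(t) = -2·t^3 + t^2 - t + 4 and substituting t = 2, we find x = -10.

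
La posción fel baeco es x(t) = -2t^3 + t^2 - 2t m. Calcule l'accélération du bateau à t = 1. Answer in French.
En partant de la position x(t) = -2·t^3 + t^2 - 2·t, nous prenons 2 dérivées. En dérivant la position, nous obtenons la vitesse: v(t) = -6·t^2 + 2·t - 2. La dérivée de la vitesse donne l'accélération: a(t) = 2 - 12·t. Nous avons l'accélération a(t) = 2 - 12·t. En substituant t = 1: a(1) = -10.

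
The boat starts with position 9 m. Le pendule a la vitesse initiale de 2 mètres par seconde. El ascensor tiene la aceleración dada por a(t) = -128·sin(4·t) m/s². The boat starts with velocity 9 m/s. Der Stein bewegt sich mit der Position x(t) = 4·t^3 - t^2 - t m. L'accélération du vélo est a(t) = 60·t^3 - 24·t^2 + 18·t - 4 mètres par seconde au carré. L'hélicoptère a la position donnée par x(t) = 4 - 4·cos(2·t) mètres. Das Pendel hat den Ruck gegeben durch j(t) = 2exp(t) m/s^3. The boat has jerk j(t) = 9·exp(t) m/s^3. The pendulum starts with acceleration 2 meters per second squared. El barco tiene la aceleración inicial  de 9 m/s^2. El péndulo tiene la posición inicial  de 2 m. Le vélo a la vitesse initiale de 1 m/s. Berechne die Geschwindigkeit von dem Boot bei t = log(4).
Wir müssen die Stammfunktion unserer Gleichung für den Ruck j(t) = 9·exp(t) 2-mal finden. Die Stammfunktion von dem Ruck, mit a(0) = 9, ergibt die Beschleunigung: a(t) = 9·exp(t). Das Integral von der Beschleunigung, mit v(0) = 9, ergibt die Geschwindigkeit: v(t) = 9·exp(t). Mit v(t) = 9·exp(t) und Einsetzen von t = log(4), finden wir v = 36.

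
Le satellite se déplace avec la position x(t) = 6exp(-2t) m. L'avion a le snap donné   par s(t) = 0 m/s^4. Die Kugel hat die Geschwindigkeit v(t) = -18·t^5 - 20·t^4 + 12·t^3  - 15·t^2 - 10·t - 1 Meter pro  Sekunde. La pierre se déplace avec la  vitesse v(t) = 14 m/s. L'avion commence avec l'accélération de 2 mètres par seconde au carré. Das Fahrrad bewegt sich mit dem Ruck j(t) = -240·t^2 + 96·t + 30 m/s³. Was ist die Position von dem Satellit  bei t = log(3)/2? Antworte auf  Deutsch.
Mit x(t) = 6·exp(-2·t) und Einsetzen von t = log(3)/2, finden wir x = 2.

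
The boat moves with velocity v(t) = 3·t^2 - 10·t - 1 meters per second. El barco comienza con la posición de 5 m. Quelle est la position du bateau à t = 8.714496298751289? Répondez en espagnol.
Necesitamos integrar nuestra ecuación de la velocidad v(t) = 3·t^2 - 10·t - 1 1 vez. La integral de la velocidad, con x(0) = 5, da la posición: x(t) = t^3 - 5·t^2 - t + 5. Tenemos la posición x(t) = t^3 - 5·t^2 - t + 5. Sustituyendo t = 8.714496298751289: x(8.714496298751289) = 278.373437324128.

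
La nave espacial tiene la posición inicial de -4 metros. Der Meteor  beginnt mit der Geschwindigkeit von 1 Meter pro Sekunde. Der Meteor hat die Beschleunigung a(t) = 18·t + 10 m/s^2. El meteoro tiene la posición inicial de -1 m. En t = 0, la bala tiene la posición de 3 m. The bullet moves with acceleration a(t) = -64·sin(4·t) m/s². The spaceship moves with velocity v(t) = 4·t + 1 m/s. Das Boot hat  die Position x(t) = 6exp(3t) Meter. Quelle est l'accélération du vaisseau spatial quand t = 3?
Pour résoudre ceci, nous devons prendre 1 dérivée de notre équation de la vitesse v(t) = 4·t + 1. La dérivée de la vitesse donne l'accélération: a(t) = 4. De l'équation de l'accélération a(t) = 4, nous substituons t = 3 pour obtenir a = 4.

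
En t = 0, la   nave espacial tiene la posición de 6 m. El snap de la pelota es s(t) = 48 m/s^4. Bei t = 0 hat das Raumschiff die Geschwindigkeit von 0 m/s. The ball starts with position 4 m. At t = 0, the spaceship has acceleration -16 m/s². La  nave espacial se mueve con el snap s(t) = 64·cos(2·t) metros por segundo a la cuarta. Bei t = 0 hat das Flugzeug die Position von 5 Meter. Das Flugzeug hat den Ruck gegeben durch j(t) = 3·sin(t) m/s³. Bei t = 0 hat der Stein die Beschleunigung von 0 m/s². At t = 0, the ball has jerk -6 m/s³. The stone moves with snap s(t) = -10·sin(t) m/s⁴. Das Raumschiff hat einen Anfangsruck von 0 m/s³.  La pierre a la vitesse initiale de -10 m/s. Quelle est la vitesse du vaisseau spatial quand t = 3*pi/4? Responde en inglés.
To solve this, we need to take 3 integrals of our snap equation s(t) = 64·cos(2·t). Taking ∫s(t)dt and applying j(0) = 0, we find j(t) = 32·sin(2·t). Integrating jerk and using the initial condition a(0) = -16, we get a(t) = -16·cos(2·t). The antiderivative of acceleration, with v(0) = 0, gives velocity: v(t) = -8·sin(2·t). Using v(t) = -8·sin(2·t) and substituting t = 3*pi/4, we find v = 8.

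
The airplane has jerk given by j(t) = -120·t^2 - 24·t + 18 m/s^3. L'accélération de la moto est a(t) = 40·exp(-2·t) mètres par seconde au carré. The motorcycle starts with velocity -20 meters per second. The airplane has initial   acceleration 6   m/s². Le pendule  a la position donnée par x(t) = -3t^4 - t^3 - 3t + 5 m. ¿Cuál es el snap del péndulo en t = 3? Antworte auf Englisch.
We must differentiate our position equation x(t) = -3·t^4 - t^3 - 3·t + 5 4 times. Taking d/dt of x(t), we find v(t) = -12·t^3 - 3·t^2 - 3. The derivative of velocity gives acceleration: a(t) = -36·t^2 - 6·t. Differentiating acceleration, we get jerk: j(t) = -72·t - 6. The derivative of jerk gives snap: s(t) = -72. Using s(t) = -72 and substituting t = 3, we find s = -72.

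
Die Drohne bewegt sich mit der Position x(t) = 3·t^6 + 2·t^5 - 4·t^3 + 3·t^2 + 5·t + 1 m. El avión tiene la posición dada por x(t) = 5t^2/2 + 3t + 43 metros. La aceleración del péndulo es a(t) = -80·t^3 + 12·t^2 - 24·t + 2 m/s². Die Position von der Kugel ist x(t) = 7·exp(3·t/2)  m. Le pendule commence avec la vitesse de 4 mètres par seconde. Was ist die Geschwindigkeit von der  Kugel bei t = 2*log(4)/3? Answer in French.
En partant de la position x(t) = 7·exp(3·t/2), nous prenons 1 dérivée. En dérivant la position, nous obtenons la vitesse: v(t) = 21·exp(3·t/2)/2. En utilisant v(t) = 21·exp(3·t/2)/2 et en substituant t = 2*log(4)/3, nous trouvons v = 42.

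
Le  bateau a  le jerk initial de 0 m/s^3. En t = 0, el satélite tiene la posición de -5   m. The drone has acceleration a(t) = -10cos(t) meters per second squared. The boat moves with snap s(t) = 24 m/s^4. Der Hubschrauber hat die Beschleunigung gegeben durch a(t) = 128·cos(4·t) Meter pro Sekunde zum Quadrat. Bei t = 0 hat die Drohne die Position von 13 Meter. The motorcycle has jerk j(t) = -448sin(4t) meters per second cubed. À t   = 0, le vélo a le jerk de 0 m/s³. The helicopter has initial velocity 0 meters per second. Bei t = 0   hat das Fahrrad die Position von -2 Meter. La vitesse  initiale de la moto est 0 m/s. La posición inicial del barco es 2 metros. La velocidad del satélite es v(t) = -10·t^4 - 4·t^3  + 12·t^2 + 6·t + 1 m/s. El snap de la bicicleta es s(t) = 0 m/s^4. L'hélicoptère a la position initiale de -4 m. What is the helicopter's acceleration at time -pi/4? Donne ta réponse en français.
Nous avons l'accélération a(t) = 128·cos(4·t). En substituant t = -pi/4: a(-pi/4) = -128.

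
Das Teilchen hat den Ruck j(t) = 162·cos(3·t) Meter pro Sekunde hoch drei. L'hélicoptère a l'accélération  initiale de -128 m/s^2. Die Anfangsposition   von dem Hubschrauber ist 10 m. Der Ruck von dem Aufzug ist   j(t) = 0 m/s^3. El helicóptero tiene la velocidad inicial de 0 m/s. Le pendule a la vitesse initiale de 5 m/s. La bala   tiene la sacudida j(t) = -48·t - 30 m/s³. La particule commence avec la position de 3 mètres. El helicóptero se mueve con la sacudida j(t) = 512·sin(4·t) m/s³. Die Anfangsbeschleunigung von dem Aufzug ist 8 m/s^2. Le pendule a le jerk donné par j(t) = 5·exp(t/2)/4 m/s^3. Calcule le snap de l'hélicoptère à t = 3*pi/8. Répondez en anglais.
Starting from jerk j(t) = 512·sin(4·t), we take 1 derivative. The derivative of jerk gives snap: s(t) = 2048·cos(4·t). Using s(t) = 2048·cos(4·t) and substituting t = 3*pi/8, we find s = 0.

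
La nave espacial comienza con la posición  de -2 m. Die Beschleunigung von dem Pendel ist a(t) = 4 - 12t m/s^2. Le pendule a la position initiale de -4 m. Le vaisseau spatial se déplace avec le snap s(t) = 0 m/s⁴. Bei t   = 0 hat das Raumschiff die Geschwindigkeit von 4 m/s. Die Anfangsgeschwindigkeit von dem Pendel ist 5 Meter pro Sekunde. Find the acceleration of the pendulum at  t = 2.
From the given acceleration equation a(t) = 4 - 12·t, we substitute t = 2 to get a = -20.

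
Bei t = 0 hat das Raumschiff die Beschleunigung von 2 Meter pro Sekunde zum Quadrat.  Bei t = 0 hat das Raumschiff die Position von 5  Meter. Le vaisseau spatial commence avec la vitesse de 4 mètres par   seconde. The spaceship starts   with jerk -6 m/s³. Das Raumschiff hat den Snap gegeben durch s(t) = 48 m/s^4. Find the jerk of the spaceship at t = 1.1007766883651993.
To solve this, we need to take 1 integral of our snap equation s(t) = 48. Finding the antiderivative of s(t) and using j(0) = -6: j(t) = 48·t - 6. From the given jerk equation j(t) = 48·t - 6, we substitute t = 1.1007766883651993 to get j = 46.8372810415296.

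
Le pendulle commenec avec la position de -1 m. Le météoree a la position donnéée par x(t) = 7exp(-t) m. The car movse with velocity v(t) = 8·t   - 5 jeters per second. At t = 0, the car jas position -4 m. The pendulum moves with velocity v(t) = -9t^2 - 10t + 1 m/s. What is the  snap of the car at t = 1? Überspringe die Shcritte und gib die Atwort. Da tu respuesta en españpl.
El snap en t = 1 es s = 0.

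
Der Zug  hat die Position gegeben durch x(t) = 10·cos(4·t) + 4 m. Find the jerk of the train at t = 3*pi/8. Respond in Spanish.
Partiendo de la posición x(t) = 10·cos(4·t) + 4, tomamos 3 derivadas. Tomando d/dt de x(t), encontramos v(t) = -40·sin(4·t). Tomando d/dt de v(t), encontramos a(t) = -160·cos(4·t). La derivada de la aceleración da la sacudida: j(t) = 640·sin(4·t). De la ecuación de la sacudida j(t) = 640·sin(4·t), sustituimos t = 3*pi/8 para obtener j = -640.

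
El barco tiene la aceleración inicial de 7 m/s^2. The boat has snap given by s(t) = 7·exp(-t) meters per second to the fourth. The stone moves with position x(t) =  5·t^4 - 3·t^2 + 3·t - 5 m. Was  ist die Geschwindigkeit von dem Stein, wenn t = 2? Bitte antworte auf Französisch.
Pour résoudre ceci, nous devons prendre 1 dérivée de notre équation de la position x(t) = 5·t^4 - 3·t^2 + 3·t - 5. En dérivant la position, nous obtenons la vitesse: v(t) = 20·t^3 - 6·t + 3. De l'équation de la vitesse v(t) = 20·t^3 - 6·t + 3, nous substituons t = 2 pour obtenir v = 151.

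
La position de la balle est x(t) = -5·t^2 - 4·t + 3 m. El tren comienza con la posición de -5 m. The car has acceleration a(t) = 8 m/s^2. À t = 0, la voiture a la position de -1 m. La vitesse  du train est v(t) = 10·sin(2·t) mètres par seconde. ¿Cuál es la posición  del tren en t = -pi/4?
Debemos encontrar la integral de nuestra ecuación de la velocidad v(t) = 10·sin(2·t) 1 vez. Tomando ∫v(t)dt y aplicando x(0) = -5, encontramos x(t) = -5·cos(2·t). De la ecuación de la posición x(t) = -5·cos(2·t), sustituimos t = -pi/4 para obtener x = 0.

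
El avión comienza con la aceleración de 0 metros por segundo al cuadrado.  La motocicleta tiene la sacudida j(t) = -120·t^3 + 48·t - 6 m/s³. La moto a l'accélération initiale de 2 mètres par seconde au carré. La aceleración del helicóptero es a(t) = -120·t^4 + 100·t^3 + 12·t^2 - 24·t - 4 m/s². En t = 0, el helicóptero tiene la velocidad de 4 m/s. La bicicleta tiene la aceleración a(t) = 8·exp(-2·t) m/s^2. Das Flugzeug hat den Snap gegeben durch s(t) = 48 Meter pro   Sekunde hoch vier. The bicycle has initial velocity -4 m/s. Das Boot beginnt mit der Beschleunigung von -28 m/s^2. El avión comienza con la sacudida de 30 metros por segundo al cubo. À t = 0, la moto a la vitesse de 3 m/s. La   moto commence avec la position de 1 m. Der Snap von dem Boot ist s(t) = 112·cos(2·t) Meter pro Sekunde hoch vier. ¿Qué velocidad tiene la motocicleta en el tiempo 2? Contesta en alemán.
Wir müssen unsere Gleichung für den Ruck j(t) = -120·t^3 + 48·t - 6 2-mal integrieren. Durch Integration von dem Ruck und Verwendung der Anfangsbedingung a(0) = 2, erhalten wir a(t) = -30·t^4 + 24·t^2 - 6·t + 2. Die Stammfunktion von der Beschleunigung, mit v(0) = 3, ergibt die Geschwindigkeit: v(t) = -6·t^5 + 8·t^3 - 3·t^2 + 2·t + 3. Aus der Gleichung für die Geschwindigkeit v(t) = -6·t^5 + 8·t^3 - 3·t^2 + 2·t + 3, setzen wir t = 2 ein und erhalten v = -133.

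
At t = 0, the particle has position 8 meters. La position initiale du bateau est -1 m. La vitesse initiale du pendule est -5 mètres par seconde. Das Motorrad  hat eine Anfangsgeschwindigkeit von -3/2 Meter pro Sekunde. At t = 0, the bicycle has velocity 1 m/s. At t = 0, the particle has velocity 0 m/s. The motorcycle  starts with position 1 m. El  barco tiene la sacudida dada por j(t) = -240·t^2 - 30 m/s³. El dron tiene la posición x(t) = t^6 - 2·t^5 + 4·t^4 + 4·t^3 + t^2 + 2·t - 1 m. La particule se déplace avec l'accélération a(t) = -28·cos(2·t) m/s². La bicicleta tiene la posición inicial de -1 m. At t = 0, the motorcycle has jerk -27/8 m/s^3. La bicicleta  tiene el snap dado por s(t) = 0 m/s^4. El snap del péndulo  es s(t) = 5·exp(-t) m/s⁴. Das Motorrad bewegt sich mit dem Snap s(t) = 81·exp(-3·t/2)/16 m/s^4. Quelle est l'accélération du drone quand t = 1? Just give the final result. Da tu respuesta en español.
La respuesta es 64.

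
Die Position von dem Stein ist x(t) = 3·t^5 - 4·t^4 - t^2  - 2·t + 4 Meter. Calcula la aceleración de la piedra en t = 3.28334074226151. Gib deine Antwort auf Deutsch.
Wir müssen unsere Gleichung für die Position x(t) = 3·t^5 - 4·t^4 - t^2 - 2·t + 4 2-mal ableiten. Mit d/dt von x(t) finden wir v(t) = 15·t^4 - 16·t^3 - 2·t - 2. Durch Ableiten von der Geschwindigkeit erhalten wir die Beschleunigung: a(t) = 60·t^3 - 48·t^2 - 2. Wir haben die Beschleunigung a(t) = 60·t^3 - 48·t^2 - 2. Durch Einsetzen von t = 3.28334074226151: a(3.28334074226151) = 1604.27343027921.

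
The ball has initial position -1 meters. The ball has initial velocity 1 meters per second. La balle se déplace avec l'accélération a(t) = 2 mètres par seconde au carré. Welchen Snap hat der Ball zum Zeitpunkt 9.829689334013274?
Wir müssen unsere Gleichung für die Beschleunigung a(t) = 2 2-mal ableiten. Durch Ableiten von der Beschleunigung erhalten wir den Ruck: j(t) = 0. Durch Ableiten von dem Ruck erhalten wir den Snap: s(t) = 0. Wir haben den Snap s(t) = 0. Durch Einsetzen von t = 9.829689334013274: s(9.829689334013274) = 0.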